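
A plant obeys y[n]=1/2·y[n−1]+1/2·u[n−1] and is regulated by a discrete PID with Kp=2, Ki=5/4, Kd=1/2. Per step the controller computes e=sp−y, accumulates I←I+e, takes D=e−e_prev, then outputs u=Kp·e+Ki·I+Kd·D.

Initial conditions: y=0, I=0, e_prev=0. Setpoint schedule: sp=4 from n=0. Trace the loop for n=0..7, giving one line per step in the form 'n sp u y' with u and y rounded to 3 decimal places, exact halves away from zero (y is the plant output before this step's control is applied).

0 4 15.000 0.000
1 4 -10.125 7.500
2 4 22.297 -1.313
3 4 -19.736 10.492
4 4 34.729 -4.622
5 4 -35.834 15.054
6 4 55.601 -10.390
7 4 -62.867 22.605

(exact arithmetic carried between steps; '≈' marks a value shown rounded to 6 d.p. or computed from one; I and e_prev carry over from the previous line; the table rounds u and y to 3 d.p., halves away from zero)
n=0: y=0, sp=4, e=sp−y=4; I=4, D=e−e_prev=4; u=2·4+5/4·4+1/2·4=15; next y=1/2·0+1/2·15=7.5
n=1: y=7.5, sp=4, e=sp−y=-3.5; I=0.5, D=e−e_prev=-7.5; u=2·(-3.5)+5/4·0.5+1/2·(-7.5)=-10.125; next y=1/2·7.5+1/2·(-10.125)=-1.3125
n=2: y=-1.3125, sp=4, e=sp−y=5.3125; I=5.8125, D=e−e_prev=8.8125; u=2·5.3125+5/4·5.8125+1/2·8.8125=22.296875; next y=1/2·(-1.3125)+1/2·22.296875≈10.492188
n=3: y≈10.492188, sp=4, e=sp−y≈-6.492188; I≈-0.679688, D=e−e_prev≈-11.804688; u=2·(-6.492188)+5/4·(-0.679688)+1/2·(-11.804688)≈-19.736328; next y=1/2·10.492188+1/2·(-19.736328)≈-4.622070
n=4: y≈-4.622070, sp=4, e=sp−y≈8.622070; I≈7.942383, D=e−e_prev≈15.114258; u=2·8.622070+5/4·7.942383+1/2·15.114258≈34.729248; next y=1/2·(-4.622070)+1/2·34.729248≈15.053589
n=5: y≈15.053589, sp=4, e=sp−y≈-11.053589; I≈-3.111206, D=e−e_prev≈-19.675659; u=2·(-11.053589)+5/4·(-3.111206)+1/2·(-19.675659)≈-35.834015; next y=1/2·15.053589+1/2·(-35.834015)≈-10.390213
n=6: y≈-10.390213, sp=4, e=sp−y≈14.390213; I≈11.279007, D=e−e_prev≈25.443802; u=2·14.390213+5/4·11.279007+1/2·25.443802≈55.601086; next y=1/2·(-10.390213)+1/2·55.601086≈22.605436
n=7: y≈22.605436, sp=4, e=sp−y≈-18.605436; I≈-7.326429, D=e−e_prev≈-32.995649; u=2·(-18.605436)+5/4·(-7.326429)+1/2·(-32.995649)≈-62.866734; next y=1/2·22.605436+1/2·(-62.866734)≈-20.130649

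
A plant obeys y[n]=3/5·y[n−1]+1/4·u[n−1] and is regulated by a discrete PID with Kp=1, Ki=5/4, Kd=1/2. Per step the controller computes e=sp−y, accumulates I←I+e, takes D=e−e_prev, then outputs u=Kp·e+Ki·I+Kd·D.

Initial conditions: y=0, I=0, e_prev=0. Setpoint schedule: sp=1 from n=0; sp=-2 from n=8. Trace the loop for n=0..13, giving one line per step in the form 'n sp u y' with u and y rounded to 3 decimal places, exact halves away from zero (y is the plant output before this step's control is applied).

(exact arithmetic carried between steps; '≈' marks a value shown rounded to 6 d.p. or computed from one; I and e_prev carry over from the previous line; the table rounds u and y to 3 d.p., halves away from zero)
n=0: y=0, sp=1, e=sp−y=1; I=1, D=e−e_prev=1; u=1·1+5/4·1+1/2·1=2.75; next y=3/5·0+1/4·2.75=0.6875
n=1: y=0.6875, sp=1, e=sp−y=0.3125; I=1.3125, D=e−e_prev=-0.6875; u=1·0.3125+5/4·1.3125+1/2·(-0.6875)=1.609375; next y=3/5·0.6875+1/4·1.609375≈0.814844
n=2: y≈0.814844, sp=1, e=sp−y≈0.185156; I≈1.497656, D=e−e_prev≈-0.127344; u=1·0.185156+5/4·1.497656+1/2·(-0.127344)≈1.993555; next y=3/5·0.814844+1/4·1.993555≈0.987295
n=3: y≈0.987295, sp=1, e=sp−y≈0.012705; I≈1.510361, D=e−e_prev≈-0.172451; u=1·0.012705+5/4·1.510361+1/2·(-0.172451)≈1.814431; next y=3/5·0.987295+1/4·1.814431≈1.045985
n=4: y≈1.045985, sp=1, e=sp−y≈-0.045985; I≈1.464377, D=e−e_prev≈-0.058690; u=1·(-0.045985)+5/4·1.464377+1/2·(-0.058690)≈1.755141; next y=3/5·1.045985+1/4·1.755141≈1.066376
n=5: y≈1.066376, sp=1, e=sp−y≈-0.066376; I≈1.398000, D=e−e_prev≈-0.020391; u=1·(-0.066376)+5/4·1.398000+1/2·(-0.020391)≈1.670929; next y=3/5·1.066376+1/4·1.670929≈1.057558
n=6: y≈1.057558, sp=1, e=sp−y≈-0.057558; I≈1.340443, D=e−e_prev≈0.008818; u=1·(-0.057558)+5/4·1.340443+1/2·0.008818≈1.622405; next y=3/5·1.057558+1/4·1.622405≈1.040136
n=7: y≈1.040136, sp=1, e=sp−y≈-0.040136; I≈1.300307, D=e−e_prev≈0.017422; u=1·(-0.040136)+5/4·1.300307+1/2·0.017422≈1.593959; next y=3/5·1.040136+1/4·1.593959≈1.022571
n=8: y≈1.022571, sp=-2, e=sp−y≈-3.022571; I≈-1.722264, D=e−e_prev≈-2.982435; u=1·(-3.022571)+5/4·(-1.722264)+1/2·(-2.982435)≈-6.666619; next y=3/5·1.022571+1/4·(-6.666619)≈-1.053112
n=9: y≈-1.053112, sp=-2, e=sp−y≈-0.946888; I≈-2.669152, D=e−e_prev≈2.075683; u=1·(-0.946888)+5/4·(-2.669152)+1/2·2.075683≈-3.245487; next y=3/5·(-1.053112)+1/4·(-3.245487)≈-1.443239
n=10: y≈-1.443239, sp=-2, e=sp−y≈-0.556761; I≈-3.225913, D=e−e_prev≈0.390127; u=1·(-0.556761)+5/4·(-3.225913)+1/2·0.390127≈-4.394089; next y=3/5·(-1.443239)+1/4·(-4.394089)≈-1.964466
n=11: y≈-1.964466, sp=-2, e=sp−y≈-0.035534; I≈-3.261448, D=e−e_prev≈0.521227; u=1·(-0.035534)+5/4·(-3.261448)+1/2·0.521227≈-3.851730; next y=3/5·(-1.964466)+1/4·(-3.851730)≈-2.141612
n=12: y≈-2.141612, sp=-2, e=sp−y≈0.141612; I≈-3.119836, D=e−e_prev≈0.177146; u=1·0.141612+5/4·(-3.119836)+1/2·0.177146≈-3.669609; next y=3/5·(-2.141612)+1/4·(-3.669609)≈-2.202370
n=13: y≈-2.202370, sp=-2, e=sp−y≈0.202370; I≈-2.917466, D=e−e_prev≈0.060758; u=1·0.202370+5/4·(-2.917466)+1/2·0.060758≈-3.414084; next y=3/5·(-2.202370)+1/4·(-3.414084)≈-2.174943

0 1 2.750 0.000
1 1 1.609 0.688
2 1 1.994 0.815
3 1 1.814 0.987
4 1 1.755 1.046
5 1 1.671 1.066
6 1 1.622 1.058
7 1 1.594 1.040
8 -2 -6.667 1.023
9 -2 -3.245 -1.053
10 -2 -4.394 -1.443
11 -2 -3.852 -1.964
12 -2 -3.670 -2.142
13 -2 -3.414 -2.202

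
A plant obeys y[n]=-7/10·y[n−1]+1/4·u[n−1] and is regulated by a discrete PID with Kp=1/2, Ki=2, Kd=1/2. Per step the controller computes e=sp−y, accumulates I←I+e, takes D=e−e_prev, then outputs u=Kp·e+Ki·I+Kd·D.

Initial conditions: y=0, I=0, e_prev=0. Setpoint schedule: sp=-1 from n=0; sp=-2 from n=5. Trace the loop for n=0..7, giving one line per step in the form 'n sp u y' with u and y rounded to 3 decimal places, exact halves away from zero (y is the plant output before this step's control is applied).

(exact arithmetic carried between steps; '≈' marks a value shown rounded to 6 d.p. or computed from one; I and e_prev carry over from the previous line; the table rounds u and y to 3 d.p., halves away from zero)
n=0: y=0, sp=-1, e=sp−y=-1; I=-1, D=e−e_prev=-1; u=1/2·(-1)+2·(-1)+1/2·(-1)=-3; next y=-7/10·0+1/4·(-3)=-0.75
n=1: y=-0.75, sp=-1, e=sp−y=-0.25; I=-1.25, D=e−e_prev=0.75; u=1/2·(-0.25)+2·(-1.25)+1/2·0.75=-2.25; next y=-7/10·(-0.75)+1/4·(-2.25)=-0.0375
n=2: y=-0.0375, sp=-1, e=sp−y=-0.9625; I=-2.2125, D=e−e_prev=-0.7125; u=1/2·(-0.9625)+2·(-2.2125)+1/2·(-0.7125)=-5.2625; next y=-7/10·(-0.0375)+1/4·(-5.2625)=-1.289375
n=3: y=-1.289375, sp=-1, e=sp−y=0.289375; I=-1.923125, D=e−e_prev=1.251875; u=1/2·0.289375+2·(-1.923125)+1/2·1.251875=-3.075625; next y=-7/10·(-1.289375)+1/4·(-3.075625)≈0.133656
n=4: y≈0.133656, sp=-1, e=sp−y≈-1.133656; I≈-3.056781, D=e−e_prev≈-1.423031; u=1/2·(-1.133656)+2·(-3.056781)+1/2·(-1.423031)≈-7.391906; next y=-7/10·0.133656+1/4·(-7.391906)≈-1.941536
n=5: y≈-1.941536, sp=-2, e=sp−y≈-0.058464; I≈-3.115245, D=e−e_prev≈1.075192; u=1/2·(-0.058464)+2·(-3.115245)+1/2·1.075192≈-5.722127; next y=-7/10·(-1.941536)+1/4·(-5.722127)≈-0.071456
n=6: y≈-0.071456, sp=-2, e=sp−y≈-1.928544; I≈-5.043789, D=e−e_prev≈-1.870079; u=1/2·(-1.928544)+2·(-5.043789)+1/2·(-1.870079)≈-11.986889; next y=-7/10·(-0.071456)+1/4·(-11.986889)≈-2.946703
n=7: y≈-2.946703, sp=-2, e=sp−y≈0.946703; I≈-4.097086, D=e−e_prev≈2.875246; u=1/2·0.946703+2·(-4.097086)+1/2·2.875246≈-6.283198; next y=-7/10·(-2.946703)+1/4·(-6.283198)≈0.491893

0 -1 -3.000 0.000
1 -1 -2.250 -0.750
2 -1 -5.263 -0.038
3 -1 -3.076 -1.289
4 -1 -7.392 0.134
5 -2 -5.722 -1.942
6 -2 -11.987 -0.071
7 -2 -6.283 -2.947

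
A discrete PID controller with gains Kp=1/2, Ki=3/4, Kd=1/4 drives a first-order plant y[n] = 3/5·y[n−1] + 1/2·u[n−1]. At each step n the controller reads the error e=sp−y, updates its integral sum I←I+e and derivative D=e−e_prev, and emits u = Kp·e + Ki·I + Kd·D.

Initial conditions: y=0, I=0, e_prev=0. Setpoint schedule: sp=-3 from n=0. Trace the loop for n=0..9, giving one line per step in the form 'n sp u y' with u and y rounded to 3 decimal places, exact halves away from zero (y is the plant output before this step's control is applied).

(exact arithmetic carried between steps; '≈' marks a value shown rounded to 6 d.p. or computed from one; I and e_prev carry over from the previous line; the table rounds u and y to 3 d.p., halves away from zero)
n=0: y=0, sp=-3, e=sp−y=-3; I=-3, D=e−e_prev=-3; u=1/2·(-3)+3/4·(-3)+1/4·(-3)=-4.5; next y=3/5·0+1/2·(-4.5)=-2.25
n=1: y=-2.25, sp=-3, e=sp−y=-0.75; I=-3.75, D=e−e_prev=2.25; u=1/2·(-0.75)+3/4·(-3.75)+1/4·2.25=-2.625; next y=3/5·(-2.25)+1/2·(-2.625)=-2.6625
n=2: y=-2.6625, sp=-3, e=sp−y=-0.3375; I=-4.0875, D=e−e_prev=0.4125; u=1/2·(-0.3375)+3/4·(-4.0875)+1/4·0.4125=-3.13125; next y=3/5·(-2.6625)+1/2·(-3.13125)=-3.163125
n=3: y=-3.163125, sp=-3, e=sp−y=0.163125; I=-3.924375, D=e−e_prev=0.500625; u=1/2·0.163125+3/4·(-3.924375)+1/4·0.500625≈-2.736563; next y=3/5·(-3.163125)+1/2·(-2.736563)≈-3.266156
n=4: y≈-3.266156, sp=-3, e=sp−y≈0.266156; I≈-3.658219, D=e−e_prev≈0.103031; u=1/2·0.266156+3/4·(-3.658219)+1/4·0.103031≈-2.584828; next y=3/5·(-3.266156)+1/2·(-2.584828)≈-3.252108
n=5: y≈-3.252108, sp=-3, e=sp−y≈0.252108; I≈-3.406111, D=e−e_prev≈-0.014048; u=1/2·0.252108+3/4·(-3.406111)+1/4·(-0.014048)≈-2.432041; next y=3/5·(-3.252108)+1/2·(-2.432041)≈-3.167285
n=6: y≈-3.167285, sp=-3, e=sp−y≈0.167285; I≈-3.238826, D=e−e_prev≈-0.084822; u=1/2·0.167285+3/4·(-3.238826)+1/4·(-0.084822)≈-2.366682; next y=3/5·(-3.167285)+1/2·(-2.366682)≈-3.083712
n=7: y≈-3.083712, sp=-3, e=sp−y≈0.083712; I≈-3.155113, D=e−e_prev≈-0.083573; u=1/2·0.083712+3/4·(-3.155113)+1/4·(-0.083573)≈-2.345372; next y=3/5·(-3.083712)+1/2·(-2.345372)≈-3.022913
n=8: y≈-3.022913, sp=-3, e=sp−y≈0.022913; I≈-3.132200, D=e−e_prev≈-0.060799; u=1/2·0.022913+3/4·(-3.132200)+1/4·(-0.060799)≈-2.352893; next y=3/5·(-3.022913)+1/2·(-2.352893)≈-2.990195
n=9: y≈-2.990195, sp=-3, e=sp−y≈-0.009805; I≈-3.142005, D=e−e_prev≈-0.032719; u=1/2·(-0.009805)+3/4·(-3.142005)+1/4·(-0.032719)≈-2.369587; next y=3/5·(-2.990195)+1/2·(-2.369587)≈-2.978910

0 -3 -4.500 0.000
1 -3 -2.625 -2.250
2 -3 -3.131 -2.663
3 -3 -2.737 -3.163
4 -3 -2.585 -3.266
5 -3 -2.432 -3.252
6 -3 -2.367 -3.167
7 -3 -2.345 -3.084
8 -3 -2.353 -3.023
9 -3 -2.370 -2.990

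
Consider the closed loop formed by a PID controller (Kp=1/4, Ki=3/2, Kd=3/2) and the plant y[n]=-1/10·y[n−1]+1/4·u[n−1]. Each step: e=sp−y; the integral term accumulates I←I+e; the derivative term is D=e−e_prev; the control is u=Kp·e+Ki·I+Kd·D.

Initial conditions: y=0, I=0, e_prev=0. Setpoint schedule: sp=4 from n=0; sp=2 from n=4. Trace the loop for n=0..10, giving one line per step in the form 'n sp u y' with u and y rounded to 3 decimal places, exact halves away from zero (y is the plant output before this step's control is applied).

(exact arithmetic carried between steps; '≈' marks a value shown rounded to 6 d.p. or computed from one; I and e_prev carry over from the previous line; the table rounds u and y to 3 d.p., halves away from zero)
n=0: y=0, sp=4, e=sp−y=4; I=4, D=e−e_prev=4; u=1/4·4+3/2·4+3/2·4=13; next y=-1/10·0+1/4·13=3.25
n=1: y=3.25, sp=4, e=sp−y=0.75; I=4.75, D=e−e_prev=-3.25; u=1/4·0.75+3/2·4.75+3/2·(-3.25)=2.4375; next y=-1/10·3.25+1/4·2.4375=0.284375
n=2: y=0.284375, sp=4, e=sp−y=3.715625; I=8.465625, D=e−e_prev=2.965625; u=1/4·3.715625+3/2·8.465625+3/2·2.965625≈18.075781; next y=-1/10·0.284375+1/4·18.075781≈4.490508
n=3: y≈4.490508, sp=4, e=sp−y≈-0.490508; I≈7.975117, D=e−e_prev≈-4.206133; u=1/4·(-0.490508)+3/2·7.975117+3/2·(-4.206133)≈5.530850; next y=-1/10·4.490508+1/4·5.530850≈0.933662
n=4: y≈0.933662, sp=2, e=sp−y≈1.066338; I≈9.041456, D=e−e_prev≈1.556846; u=1/4·1.066338+3/2·9.041456+3/2·1.556846≈16.164037; next y=-1/10·0.933662+1/4·16.164037≈3.947643
n=5: y≈3.947643, sp=2, e=sp−y≈-1.947643; I≈7.093812, D=e−e_prev≈-3.013982; u=1/4·(-1.947643)+3/2·7.093812+3/2·(-3.013982)≈5.632836; next y=-1/10·3.947643+1/4·5.632836≈1.013445
n=6: y≈1.013445, sp=2, e=sp−y≈0.986555; I≈8.080368, D=e−e_prev≈2.934199; u=1/4·0.986555+3/2·8.080368+3/2·2.934199≈16.768488; next y=-1/10·1.013445+1/4·16.768488≈4.090778
n=7: y≈4.090778, sp=2, e=sp−y≈-2.090778; I≈5.989590, D=e−e_prev≈-3.077333; u=1/4·(-2.090778)+3/2·5.989590+3/2·(-3.077333)≈3.845691; next y=-1/10·4.090778+1/4·3.845691≈0.552345
n=8: y≈0.552345, sp=2, e=sp−y≈1.447655; I≈7.437245, D=e−e_prev≈3.538433; u=1/4·1.447655+3/2·7.437245+3/2·3.538433≈16.825430; next y=-1/10·0.552345+1/4·16.825430≈4.151123
n=9: y≈4.151123, sp=2, e=sp−y≈-2.151123; I≈5.286122, D=e−e_prev≈-3.598778; u=1/4·(-2.151123)+3/2·5.286122+3/2·(-3.598778)≈1.993235; next y=-1/10·4.151123+1/4·1.993235≈0.083196
n=10: y≈0.083196, sp=2, e=sp−y≈1.916804; I≈7.202926, D=e−e_prev≈4.067927; u=1/4·1.916804+3/2·7.202926+3/2·4.067927≈17.385479; next y=-1/10·0.083196+1/4·17.385479≈4.338050

0 4 13.000 0.000
1 4 2.438 3.250
2 4 18.076 0.284
3 4 5.531 4.491
4 2 16.164 0.934
5 2 5.633 3.948
6 2 16.768 1.013
7 2 3.846 4.091
8 2 16.825 0.552
9 2 1.993 4.151
10 2 17.385 0.083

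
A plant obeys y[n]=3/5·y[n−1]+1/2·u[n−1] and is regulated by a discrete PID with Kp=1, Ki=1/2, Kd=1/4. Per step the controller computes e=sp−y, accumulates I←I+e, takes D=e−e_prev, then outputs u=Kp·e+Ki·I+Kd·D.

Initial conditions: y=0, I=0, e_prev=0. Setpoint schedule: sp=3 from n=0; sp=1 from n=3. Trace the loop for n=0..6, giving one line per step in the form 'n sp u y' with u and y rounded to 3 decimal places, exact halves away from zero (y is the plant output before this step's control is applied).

(exact arithmetic carried between steps; '≈' marks a value shown rounded to 6 d.p. or computed from one; I and e_prev carry over from the previous line; the table rounds u and y to 3 d.p., halves away from zero)
n=0: y=0, sp=3, e=sp−y=3; I=3, D=e−e_prev=3; u=1·3+1/2·3+1/4·3=5.25; next y=3/5·0+1/2·5.25=2.625
n=1: y=2.625, sp=3, e=sp−y=0.375; I=3.375, D=e−e_prev=-2.625; u=1·0.375+1/2·3.375+1/4·(-2.625)=1.40625; next y=3/5·2.625+1/2·1.40625=2.278125
n=2: y=2.278125, sp=3, e=sp−y=0.721875; I=4.096875, D=e−e_prev=0.346875; u=1·0.721875+1/2·4.096875+1/4·0.346875≈2.857031; next y=3/5·2.278125+1/2·2.857031≈2.795391
n=3: y≈2.795391, sp=1, e=sp−y≈-1.795391; I≈2.301484, D=e−e_prev≈-2.517266; u=1·(-1.795391)+1/2·2.301484+1/4·(-2.517266)≈-1.273965; next y=3/5·2.795391+1/2·(-1.273965)≈1.040252
n=4: y≈1.040252, sp=1, e=sp−y≈-0.040252; I≈2.261232, D=e−e_prev≈1.755139; u=1·(-0.040252)+1/2·2.261232+1/4·1.755139≈1.529149; next y=3/5·1.040252+1/2·1.529149≈1.388726
n=5: y≈1.388726, sp=1, e=sp−y≈-0.388726; I≈1.872507, D=e−e_prev≈-0.348474; u=1·(-0.388726)+1/2·1.872507+1/4·(-0.348474)≈0.460409; next y=3/5·1.388726+1/2·0.460409≈1.063440
n=6: y≈1.063440, sp=1, e=sp−y≈-0.063440; I≈1.809067, D=e−e_prev≈0.325286; u=1·(-0.063440)+1/2·1.809067+1/4·0.325286≈0.922415; next y=3/5·1.063440+1/2·0.922415≈1.099271

0 3 5.250 0.000
1 3 1.406 2.625
2 3 2.857 2.278
3 1 -1.274 2.795
4 1 1.529 1.040
5 1 0.460 1.389
6 1 0.922 1.063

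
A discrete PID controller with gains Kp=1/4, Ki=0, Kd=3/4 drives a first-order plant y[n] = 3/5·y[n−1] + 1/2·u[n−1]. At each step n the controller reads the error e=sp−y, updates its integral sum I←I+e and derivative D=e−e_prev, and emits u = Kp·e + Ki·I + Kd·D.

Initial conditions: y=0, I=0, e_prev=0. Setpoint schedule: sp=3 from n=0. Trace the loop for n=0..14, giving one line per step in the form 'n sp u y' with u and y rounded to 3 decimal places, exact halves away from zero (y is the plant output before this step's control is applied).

0 3 3.000 0.000
1 3 -0.750 1.500
2 3 1.350 0.525
3 3 0.154 0.990
4 3 0.822 0.671
5 3 0.440 0.813
6 3 0.652 0.708
7 3 0.530 0.751
8 3 0.598 0.716
9 3 0.559 0.728
10 3 0.580 0.716
11 3 0.567 0.720
12 3 0.574 0.716
13 3 0.570 0.716
14 3 0.572 0.715

(exact arithmetic carried between steps; '≈' marks a value shown rounded to 6 d.p. or computed from one; I and e_prev carry over from the previous line; the table rounds u and y to 3 d.p., halves away from zero)
n=0: y=0, sp=3, e=sp−y=3; I=3, D=e−e_prev=3; u=1/4·3+0·3+3/4·3=3; next y=3/5·0+1/2·3=1.5
n=1: y=1.5, sp=3, e=sp−y=1.5; I=4.5, D=e−e_prev=-1.5; u=1/4·1.5+0·4.5+3/4·(-1.5)=-0.75; next y=3/5·1.5+1/2·(-0.75)=0.525
n=2: y=0.525, sp=3, e=sp−y=2.475; I=6.975, D=e−e_prev=0.975; u=1/4·2.475+0·6.975+3/4·0.975=1.35; next y=3/5·0.525+1/2·1.35=0.99
n=3: y=0.99, sp=3, e=sp−y=2.01; I=8.985, D=e−e_prev=-0.465; u=1/4·2.01+0·8.985+3/4·(-0.465)=0.15375; next y=3/5·0.99+1/2·0.15375=0.670875
n=4: y=0.670875, sp=3, e=sp−y=2.329125; I=11.314125, D=e−e_prev=0.319125; u=1/4·2.329125+0·11.314125+3/4·0.319125=0.821625; next y=3/5·0.670875+1/2·0.821625≈0.813338
n=5: y≈0.813338, sp=3, e=sp−y≈2.186663; I≈13.500788, D=e−e_prev≈-0.142463; u=1/4·2.186663+0·13.500788+3/4·(-0.142463)≈0.439819; next y=3/5·0.813338+1/2·0.439819≈0.707912
n=6: y≈0.707912, sp=3, e=sp−y≈2.292088; I≈15.792876, D=e−e_prev≈0.105426; u=1/4·2.292088+0·15.792876+3/4·0.105426≈0.652091; next y=3/5·0.707912+1/2·0.652091≈0.750793
n=7: y≈0.750793, sp=3, e=sp−y≈2.249207; I≈18.042083, D=e−e_prev≈-0.042881; u=1/4·2.249207+0·18.042083+3/4·(-0.042881)≈0.530141; next y=3/5·0.750793+1/2·0.530141≈0.715546
n=8: y≈0.715546, sp=3, e=sp−y≈2.284454; I≈20.326537, D=e−e_prev≈0.035247; u=1/4·2.284454+0·20.326537+3/4·0.035247≈0.597548; next y=3/5·0.715546+1/2·0.597548≈0.728102
n=9: y≈0.728102, sp=3, e=sp−y≈2.271898; I≈22.598435, D=e−e_prev≈-0.012556; u=1/4·2.271898+0·22.598435+3/4·(-0.012556)≈0.558558; next y=3/5·0.728102+1/2·0.558558≈0.716140
n=10: y≈0.716140, sp=3, e=sp−y≈2.283860; I≈24.882295, D=e−e_prev≈0.011962; u=1/4·2.283860+0·24.882295+3/4·0.011962≈0.579936; next y=3/5·0.716140+1/2·0.579936≈0.719652
n=11: y≈0.719652, sp=3, e=sp−y≈2.280348; I≈27.162643, D=e−e_prev≈-0.003512; u=1/4·2.280348+0·27.162643+3/4·(-0.003512)≈0.567453; next y=3/5·0.719652+1/2·0.567453≈0.715518
n=12: y≈0.715518, sp=3, e=sp−y≈2.284482; I≈29.447125, D=e−e_prev≈0.004134; u=1/4·2.284482+0·29.447125+3/4·0.004134≈0.574221; next y=3/5·0.715518+1/2·0.574221≈0.716421
n=13: y≈0.716421, sp=3, e=sp−y≈2.283579; I≈31.730703, D=e−e_prev≈-0.000904; u=1/4·2.283579+0·31.730703+3/4·(-0.000904)≈0.570217; next y=3/5·0.716421+1/2·0.570217≈0.714961
n=14: y≈0.714961, sp=3, e=sp−y≈2.285039; I≈34.015742, D=e−e_prev≈0.001460; u=1/4·2.285039+0·34.015742+3/4·0.001460≈0.572355; next y=3/5·0.714961+1/2·0.572355≈0.715154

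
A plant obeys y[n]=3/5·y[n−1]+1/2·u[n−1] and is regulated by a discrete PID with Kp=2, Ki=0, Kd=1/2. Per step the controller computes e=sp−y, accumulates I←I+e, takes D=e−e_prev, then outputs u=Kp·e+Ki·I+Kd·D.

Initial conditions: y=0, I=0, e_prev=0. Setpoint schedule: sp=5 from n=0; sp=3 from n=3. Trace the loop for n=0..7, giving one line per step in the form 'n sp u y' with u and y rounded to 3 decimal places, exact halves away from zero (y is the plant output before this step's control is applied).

(exact arithmetic carried between steps; '≈' marks a value shown rounded to 6 d.p. or computed from one; I and e_prev carry over from the previous line; the table rounds u and y to 3 d.p., halves away from zero)
n=0: y=0, sp=5, e=sp−y=5; I=5, D=e−e_prev=5; u=2·5+0·5+1/2·5=12.5; next y=3/5·0+1/2·12.5=6.25
n=1: y=6.25, sp=5, e=sp−y=-1.25; I=3.75, D=e−e_prev=-6.25; u=2·(-1.25)+0·3.75+1/2·(-6.25)=-5.625; next y=3/5·6.25+1/2·(-5.625)=0.9375
n=2: y=0.9375, sp=5, e=sp−y=4.0625; I=7.8125, D=e−e_prev=5.3125; u=2·4.0625+0·7.8125+1/2·5.3125=10.78125; next y=3/5·0.9375+1/2·10.78125=5.953125
n=3: y=5.953125, sp=3, e=sp−y=-2.953125; I=4.859375, D=e−e_prev=-7.015625; u=2·(-2.953125)+0·4.859375+1/2·(-7.015625)≈-9.414063; next y=3/5·5.953125+1/2·(-9.414063)≈-1.135156
n=4: y≈-1.135156, sp=3, e=sp−y≈4.135156; I≈8.994531, D=e−e_prev≈7.088281; u=2·4.135156+0·8.994531+1/2·7.088281≈11.814453; next y=3/5·(-1.135156)+1/2·11.814453≈5.226133
n=5: y≈5.226133, sp=3, e=sp−y≈-2.226133; I≈6.768398, D=e−e_prev≈-6.361289; u=2·(-2.226133)+0·6.768398+1/2·(-6.361289)≈-7.632910; next y=3/5·5.226133+1/2·(-7.632910)≈-0.680775
n=6: y≈-0.680775, sp=3, e=sp−y≈3.680775; I≈10.449174, D=e−e_prev≈5.906908; u=2·3.680775+0·10.449174+1/2·5.906908≈10.315005; next y=3/5·(-0.680775)+1/2·10.315005≈4.749037
n=7: y≈4.749037, sp=3, e=sp−y≈-1.749037; I≈8.700137, D=e−e_prev≈-5.429813; u=2·(-1.749037)+0·8.700137+1/2·(-5.429813)≈-6.212981; next y=3/5·4.749037+1/2·(-6.212981)≈-0.257068

0 5 12.500 0.000
1 5 -5.625 6.250
2 5 10.781 0.938
3 3 -9.414 5.953
4 3 11.814 -1.135
5 3 -7.633 5.226
6 3 10.315 -0.681
7 3 -6.213 4.749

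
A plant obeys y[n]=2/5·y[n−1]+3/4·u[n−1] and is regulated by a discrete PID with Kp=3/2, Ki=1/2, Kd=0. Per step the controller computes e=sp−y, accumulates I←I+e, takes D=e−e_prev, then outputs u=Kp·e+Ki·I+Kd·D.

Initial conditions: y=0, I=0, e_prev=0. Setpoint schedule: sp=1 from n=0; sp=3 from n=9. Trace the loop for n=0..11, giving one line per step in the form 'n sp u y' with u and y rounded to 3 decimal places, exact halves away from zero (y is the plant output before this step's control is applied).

0 1 2.000 0.000
1 1 -0.500 1.500
2 1 1.800 0.225
3 1 -0.243 1.440
4 1 1.629 0.394
5 1 -0.039 1.380
6 1 1.485 0.523
7 1 0.123 1.323
8 1 1.364 0.622
9 3 4.253 1.272
10 3 0.264 3.699
11 3 3.957 1.677

(exact arithmetic carried between steps; '≈' marks a value shown rounded to 6 d.p. or computed from one; I and e_prev carry over from the previous line; the table rounds u and y to 3 d.p., halves away from zero)
n=0: y=0, sp=1, e=sp−y=1; I=1, D=e−e_prev=1; u=3/2·1+1/2·1+0·1=2; next y=2/5·0+3/4·2=1.5
n=1: y=1.5, sp=1, e=sp−y=-0.5; I=0.5, D=e−e_prev=-1.5; u=3/2·(-0.5)+1/2·0.5+0·(-1.5)=-0.5; next y=2/5·1.5+3/4·(-0.5)=0.225
n=2: y=0.225, sp=1, e=sp−y=0.775; I=1.275, D=e−e_prev=1.275; u=3/2·0.775+1/2·1.275+0·1.275=1.8; next y=2/5·0.225+3/4·1.8=1.44
n=3: y=1.44, sp=1, e=sp−y=-0.44; I=0.835, D=e−e_prev=-1.215; u=3/2·(-0.44)+1/2·0.835+0·(-1.215)=-0.2425; next y=2/5·1.44+3/4·(-0.2425)=0.394125
n=4: y=0.394125, sp=1, e=sp−y=0.605875; I=1.440875, D=e−e_prev=1.045875; u=3/2·0.605875+1/2·1.440875+0·1.045875=1.62925; next y=2/5·0.394125+3/4·1.62925≈1.379588
n=5: y≈1.379588, sp=1, e=sp−y≈-0.379588; I≈1.061288, D=e−e_prev≈-0.985463; u=3/2·(-0.379588)+1/2·1.061288+0·(-0.985463)≈-0.038738; next y=2/5·1.379588+3/4·(-0.038738)≈0.522782
n=6: y≈0.522782, sp=1, e=sp−y≈0.477218; I≈1.538506, D=e−e_prev≈0.856806; u=3/2·0.477218+1/2·1.538506+0·0.856806≈1.48508; next y=2/5·0.522782+3/4·1.48508≈1.322923
n=7: y≈1.322923, sp=1, e=sp−y≈-0.322923; I≈1.215583, D=e−e_prev≈-0.800141; u=3/2·(-0.322923)+1/2·1.215583+0·(-0.800141)≈0.123407; next y=2/5·1.322923+3/4·0.123407≈0.621725
n=8: y≈0.621725, sp=1, e=sp−y≈0.378275; I≈1.593858, D=e−e_prev≈0.701198; u=3/2·0.378275+1/2·1.593858+0·0.701198≈1.364342; next y=2/5·0.621725+3/4·1.364342≈1.271947
n=9: y≈1.271947, sp=3, e=sp−y≈1.728053; I≈3.321912, D=e−e_prev≈1.349778; u=3/2·1.728053+1/2·3.321912+0·1.349778≈4.253036; next y=2/5·1.271947+3/4·4.253036≈3.698556
n=10: y≈3.698556, sp=3, e=sp−y≈-0.698556; I≈2.623356, D=e−e_prev≈-2.426609; u=3/2·(-0.698556)+1/2·2.623356+0·(-2.426609)≈0.263845; next y=2/5·3.698556+3/4·0.263845≈1.677306
n=11: y≈1.677306, sp=3, e=sp−y≈1.322694; I≈3.946050, D=e−e_prev≈2.021250; u=3/2·1.322694+1/2·3.946050+0·2.021250≈3.957067; next y=2/5·1.677306+3/4·3.957067≈3.638722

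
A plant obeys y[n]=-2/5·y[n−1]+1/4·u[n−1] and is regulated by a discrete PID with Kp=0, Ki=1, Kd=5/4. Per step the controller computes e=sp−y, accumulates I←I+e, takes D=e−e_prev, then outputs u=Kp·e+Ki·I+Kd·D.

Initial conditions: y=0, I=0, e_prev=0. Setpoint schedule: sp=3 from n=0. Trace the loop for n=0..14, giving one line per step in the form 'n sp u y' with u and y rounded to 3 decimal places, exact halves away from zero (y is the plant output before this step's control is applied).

0 3 6.750 0.000
1 3 2.203 1.688
2 3 9.701 -0.124
3 3 4.713 2.475
4 3 13.632 0.188
5 3 6.510 3.333
6 3 16.944 0.294
7 3 7.248 4.118
8 3 19.805 0.165
9 3 7.077 4.885
10 3 22.501 -0.185
11 3 6.108 5.699
12 3 25.281 -0.753
13 3 4.378 6.621
14 3 28.368 -1.554

(exact arithmetic carried between steps; '≈' marks a value shown rounded to 6 d.p. or computed from one; I and e_prev carry over from the previous line; the table rounds u and y to 3 d.p., halves away from zero)
n=0: y=0, sp=3, e=sp−y=3; I=3, D=e−e_prev=3; u=0·3+1·3+5/4·3=6.75; next y=-2/5·0+1/4·6.75=1.6875
n=1: y=1.6875, sp=3, e=sp−y=1.3125; I=4.3125, D=e−e_prev=-1.6875; u=0·1.3125+1·4.3125+5/4·(-1.6875)=2.203125; next y=-2/5·1.6875+1/4·2.203125≈-0.124219
n=2: y≈-0.124219, sp=3, e=sp−y≈3.124219; I≈7.436719, D=e−e_prev≈1.811719; u=0·3.124219+1·7.436719+5/4·1.811719≈9.701367; next y=-2/5·(-0.124219)+1/4·9.701367≈2.475029
n=3: y≈2.475029, sp=3, e=sp−y≈0.524971; I≈7.961689, D=e−e_prev≈-2.599248; u=0·0.524971+1·7.961689+5/4·(-2.599248)≈4.712629; next y=-2/5·2.475029+1/4·4.712629≈0.188146
n=4: y≈0.188146, sp=3, e=sp−y≈2.811854; I≈10.773544, D=e−e_prev≈2.286884; u=0·2.811854+1·10.773544+5/4·2.286884≈13.632148; next y=-2/5·0.188146+1/4·13.632148≈3.332779
n=5: y≈3.332779, sp=3, e=sp−y≈-0.332779; I≈10.440765, D=e−e_prev≈-3.144633; u=0·(-0.332779)+1·10.440765+5/4·(-3.144633)≈6.509973; next y=-2/5·3.332779+1/4·6.509973≈0.294382
n=6: y≈0.294382, sp=3, e=sp−y≈2.705618; I≈13.146383, D=e−e_prev≈3.038397; u=0·2.705618+1·13.146383+5/4·3.038397≈16.944379; next y=-2/5·0.294382+1/4·16.944379≈4.118342
n=7: y≈4.118342, sp=3, e=sp−y≈-1.118342; I≈12.028041, D=e−e_prev≈-3.823960; u=0·(-1.118342)+1·12.028041+5/4·(-3.823960)≈7.248091; next y=-2/5·4.118342+1/4·7.248091≈0.164686
n=8: y≈0.164686, sp=3, e=sp−y≈2.835314; I≈14.863355, D=e−e_prev≈3.953656; u=0·2.835314+1·14.863355+5/4·3.953656≈19.805426; next y=-2/5·0.164686+1/4·19.805426≈4.885482
n=9: y≈4.885482, sp=3, e=sp−y≈-1.885482; I≈12.977873, D=e−e_prev≈-4.720796; u=0·(-1.885482)+1·12.977873+5/4·(-4.720796)≈7.076878; next y=-2/5·4.885482+1/4·7.076878≈-0.184973
n=10: y≈-0.184973, sp=3, e=sp−y≈3.184973; I≈16.162847, D=e−e_prev≈5.070455; u=0·3.184973+1·16.162847+5/4·5.070455≈22.500916; next y=-2/5·(-0.184973)+1/4·22.500916≈5.699218
n=11: y≈5.699218, sp=3, e=sp−y≈-2.699218; I≈13.463628, D=e−e_prev≈-5.884192; u=0·(-2.699218)+1·13.463628+5/4·(-5.884192)≈6.108389; next y=-2/5·5.699218+1/4·6.108389≈-0.752590
n=12: y≈-0.752590, sp=3, e=sp−y≈3.752590; I≈17.216218, D=e−e_prev≈6.451809; u=0·3.752590+1·17.216218+5/4·6.451809≈25.280979; next y=-2/5·(-0.752590)+1/4·25.280979≈6.621281
n=13: y≈6.621281, sp=3, e=sp−y≈-3.621281; I≈13.594938, D=e−e_prev≈-7.373871; u=0·(-3.621281)+1·13.594938+5/4·(-7.373871)≈4.377599; next y=-2/5·6.621281+1/4·4.377599≈-1.554113
n=14: y≈-1.554113, sp=3, e=sp−y≈4.554113; I≈18.149050, D=e−e_prev≈8.175393; u=0·4.554113+1·18.149050+5/4·8.175393≈28.368292; next y=-2/5·(-1.554113)+1/4·28.368292≈7.713718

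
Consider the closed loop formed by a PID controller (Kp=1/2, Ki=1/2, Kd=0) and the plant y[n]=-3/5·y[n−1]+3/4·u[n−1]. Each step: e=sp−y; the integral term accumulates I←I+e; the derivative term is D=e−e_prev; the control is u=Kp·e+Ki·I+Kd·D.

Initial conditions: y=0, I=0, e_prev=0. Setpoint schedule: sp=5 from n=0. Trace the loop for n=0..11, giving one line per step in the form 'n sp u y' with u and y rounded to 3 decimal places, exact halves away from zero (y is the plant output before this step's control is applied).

0 5 5.000 0.000
1 5 3.750 3.750
2 5 7.563 0.563
3 5 5.009 5.334
4 5 9.620 0.556
5 5 5.517 6.881
6 5 11.449 0.009
7 5 5.372 8.581
8 5 13.282 -1.120
9 5 4.589 10.633
10 5 15.344 -2.938
11 5 3.104 13.271

(exact arithmetic carried between steps; '≈' marks a value shown rounded to 6 d.p. or computed from one; I and e_prev carry over from the previous line; the table rounds u and y to 3 d.p., halves away from zero)
n=0: y=0, sp=5, e=sp−y=5; I=5, D=e−e_prev=5; u=1/2·5+1/2·5+0·5=5; next y=-3/5·0+3/4·5=3.75
n=1: y=3.75, sp=5, e=sp−y=1.25; I=6.25, D=e−e_prev=-3.75; u=1/2·1.25+1/2·6.25+0·(-3.75)=3.75; next y=-3/5·3.75+3/4·3.75=0.5625
n=2: y=0.5625, sp=5, e=sp−y=4.4375; I=10.6875, D=e−e_prev=3.1875; u=1/2·4.4375+1/2·10.6875+0·3.1875=7.5625; next y=-3/5·0.5625+3/4·7.5625=5.334375
n=3: y=5.334375, sp=5, e=sp−y=-0.334375; I=10.353125, D=e−e_prev=-4.771875; u=1/2·(-0.334375)+1/2·10.353125+0·(-4.771875)=5.009375; next y=-3/5·5.334375+3/4·5.009375≈0.556406
n=4: y≈0.556406, sp=5, e=sp−y≈4.443594; I≈14.796719, D=e−e_prev≈4.777969; u=1/2·4.443594+1/2·14.796719+0·4.777969≈9.620156; next y=-3/5·0.556406+3/4·9.620156≈6.881273
n=5: y≈6.881273, sp=5, e=sp−y≈-1.881273; I≈12.915445, D=e−e_prev≈-6.324867; u=1/2·(-1.881273)+1/2·12.915445+0·(-6.324867)≈5.517086; next y=-3/5·6.881273+3/4·5.517086≈0.009050
n=6: y≈0.009050, sp=5, e=sp−y≈4.990950; I≈17.906395, D=e−e_prev≈6.872223; u=1/2·4.990950+1/2·17.906395+0·6.872223≈11.448672; next y=-3/5·0.009050+3/4·11.448672≈8.581074
n=7: y≈8.581074, sp=5, e=sp−y≈-3.581074; I≈14.325321, D=e−e_prev≈-8.572024; u=1/2·(-3.581074)+1/2·14.325321+0·(-8.572024)≈5.372123; next y=-3/5·8.581074+3/4·5.372123≈-1.119552
n=8: y≈-1.119552, sp=5, e=sp−y≈6.119552; I≈20.444873, D=e−e_prev≈9.700626; u=1/2·6.119552+1/2·20.444873+0·9.700626≈13.282212; next y=-3/5·(-1.119552)+3/4·13.282212≈10.633390
n=9: y≈10.633390, sp=5, e=sp−y≈-5.633390; I≈14.811482, D=e−e_prev≈-11.752942; u=1/2·(-5.633390)+1/2·14.811482+0·(-11.752942)≈4.589046; next y=-3/5·10.633390+3/4·4.589046≈-2.938250
n=10: y≈-2.938250, sp=5, e=sp−y≈7.938250; I≈22.749732, D=e−e_prev≈13.571640; u=1/2·7.938250+1/2·22.749732+0·13.571640≈15.343991; next y=-3/5·(-2.938250)+3/4·15.343991≈13.270943
n=11: y≈13.270943, sp=5, e=sp−y≈-8.270943; I≈14.478789, D=e−e_prev≈-16.209192; u=1/2·(-8.270943)+1/2·14.478789+0·(-16.209192)≈3.103923; next y=-3/5·13.270943+3/4·3.103923≈-5.634623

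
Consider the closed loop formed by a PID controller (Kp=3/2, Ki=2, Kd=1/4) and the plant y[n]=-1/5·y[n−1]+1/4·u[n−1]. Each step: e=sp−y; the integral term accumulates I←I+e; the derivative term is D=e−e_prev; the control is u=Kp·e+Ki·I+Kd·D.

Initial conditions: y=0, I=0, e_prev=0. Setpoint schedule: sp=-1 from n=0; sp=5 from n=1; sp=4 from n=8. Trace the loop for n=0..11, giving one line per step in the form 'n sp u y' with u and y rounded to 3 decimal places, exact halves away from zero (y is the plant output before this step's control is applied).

0 -1 -3.750 0.000
1 5 20.516 -0.938
2 5 7.204 5.316
3 5 25.305 0.738
4 5 12.281 6.179
5 5 27.574 1.835
6 5 15.224 6.527
7 5 28.441 2.501
8 4 13.273 6.610
9 4 26.632 1.996
10 4 13.501 6.259
11 4 25.557 2.124

(exact arithmetic carried between steps; '≈' marks a value shown rounded to 6 d.p. or computed from one; I and e_prev carry over from the previous line; the table rounds u and y to 3 d.p., halves away from zero)
n=0: y=0, sp=-1, e=sp−y=-1; I=-1, D=e−e_prev=-1; u=3/2·(-1)+2·(-1)+1/4·(-1)=-3.75; next y=-1/5·0+1/4·(-3.75)=-0.9375
n=1: y=-0.9375, sp=5, e=sp−y=5.9375; I=4.9375, D=e−e_prev=6.9375; u=3/2·5.9375+2·4.9375+1/4·6.9375=20.515625; next y=-1/5·(-0.9375)+1/4·20.515625≈5.316406
n=2: y≈5.316406, sp=5, e=sp−y≈-0.316406; I≈4.621094, D=e−e_prev≈-6.253906; u=3/2·(-0.316406)+2·4.621094+1/4·(-6.253906)≈7.204102; next y=-1/5·5.316406+1/4·7.204102≈0.737744
n=3: y≈0.737744, sp=5, e=sp−y≈4.262256; I≈8.883350, D=e−e_prev≈4.578662; u=3/2·4.262256+2·8.883350+1/4·4.578662≈25.304749; next y=-1/5·0.737744+1/4·25.304749≈6.178638
n=4: y≈6.178638, sp=5, e=sp−y≈-1.178638; I≈7.704711, D=e−e_prev≈-5.440894; u=3/2·(-1.178638)+2·7.704711+1/4·(-5.440894)≈12.281242; next y=-1/5·6.178638+1/4·12.281242≈1.834583
n=5: y≈1.834583, sp=5, e=sp−y≈3.165417; I≈10.870129, D=e−e_prev≈4.344056; u=3/2·3.165417+2·10.870129+1/4·4.344056≈27.574397; next y=-1/5·1.834583+1/4·27.574397≈6.526683
n=6: y≈6.526683, sp=5, e=sp−y≈-1.526683; I≈9.343446, D=e−e_prev≈-4.692100; u=3/2·(-1.526683)+2·9.343446+1/4·(-4.692100)≈15.223843; next y=-1/5·6.526683+1/4·15.223843≈2.500624
n=7: y≈2.500624, sp=5, e=sp−y≈2.499376; I≈11.842822, D=e−e_prev≈4.026059; u=3/2·2.499376+2·11.842822+1/4·4.026059≈28.441222; next y=-1/5·2.500624+1/4·28.441222≈6.610181
n=8: y≈6.610181, sp=4, e=sp−y≈-2.610181; I≈9.232641, D=e−e_prev≈-5.109556; u=3/2·(-2.610181)+2·9.232641+1/4·(-5.109556)≈13.272622; next y=-1/5·6.610181+1/4·13.272622≈1.996119
n=9: y≈1.996119, sp=4, e=sp−y≈2.003881; I≈11.236522, D=e−e_prev≈4.614061; u=3/2·2.003881+2·11.236522+1/4·4.614061≈26.632380; next y=-1/5·1.996119+1/4·26.632380≈6.258871
n=10: y≈6.258871, sp=4, e=sp−y≈-2.258871; I≈8.977651, D=e−e_prev≈-4.262752; u=3/2·(-2.258871)+2·8.977651+1/4·(-4.262752)≈13.501307; next y=-1/5·6.258871+1/4·13.501307≈2.123553
n=11: y≈2.123553, sp=4, e=sp−y≈1.876447; I≈10.854098, D=e−e_prev≈4.135318; u=3/2·1.876447+2·10.854098+1/4·4.135318≈25.556697; next y=-1/5·2.123553+1/4·25.556697≈5.964464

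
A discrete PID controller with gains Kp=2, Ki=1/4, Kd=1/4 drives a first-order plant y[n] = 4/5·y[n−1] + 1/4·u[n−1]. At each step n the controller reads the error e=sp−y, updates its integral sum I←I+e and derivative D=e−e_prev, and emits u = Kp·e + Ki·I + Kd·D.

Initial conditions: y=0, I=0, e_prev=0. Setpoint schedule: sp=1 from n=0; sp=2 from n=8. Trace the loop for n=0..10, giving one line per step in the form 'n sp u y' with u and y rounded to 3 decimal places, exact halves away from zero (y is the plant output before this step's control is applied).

0 1 2.500 0.000
1 1 0.938 0.625
2 1 0.914 0.734
3 1 0.804 0.816
4 1 0.776 0.854
5 1 0.764 0.877
6 1 0.761 0.893
7 1 0.763 0.904
8 2 3.265 0.914
9 2 1.705 1.548
10 2 1.685 1.664

(exact arithmetic carried between steps; '≈' marks a value shown rounded to 6 d.p. or computed from one; I and e_prev carry over from the previous line; the table rounds u and y to 3 d.p., halves away from zero)
n=0: y=0, sp=1, e=sp−y=1; I=1, D=e−e_prev=1; u=2·1+1/4·1+1/4·1=2.5; next y=4/5·0+1/4·2.5=0.625
n=1: y=0.625, sp=1, e=sp−y=0.375; I=1.375, D=e−e_prev=-0.625; u=2·0.375+1/4·1.375+1/4·(-0.625)=0.9375; next y=4/5·0.625+1/4·0.9375=0.734375
n=2: y=0.734375, sp=1, e=sp−y=0.265625; I=1.640625, D=e−e_prev=-0.109375; u=2·0.265625+1/4·1.640625+1/4·(-0.109375)≈0.914063; next y=4/5·0.734375+1/4·0.914063≈0.816016
n=3: y≈0.816016, sp=1, e=sp−y≈0.183984; I≈1.824609, D=e−e_prev≈-0.081641; u=2·0.183984+1/4·1.824609+1/4·(-0.081641)≈0.803711; next y=4/5·0.816016+1/4·0.803711≈0.853740
n=4: y≈0.853740, sp=1, e=sp−y≈0.146260; I≈1.970869, D=e−e_prev≈-0.037725; u=2·0.146260+1/4·1.970869+1/4·(-0.037725)≈0.775806; next y=4/5·0.853740+1/4·0.775806≈0.876944
n=5: y≈0.876944, sp=1, e=sp−y≈0.123056; I≈2.093926, D=e−e_prev≈-0.023203; u=2·0.123056+1/4·2.093926+1/4·(-0.023203)≈0.763793; next y=4/5·0.876944+1/4·0.763793≈0.892503
n=6: y≈0.892503, sp=1, e=sp−y≈0.107497; I≈2.201422, D=e−e_prev≈-0.015560; u=2·0.107497+1/4·2.201422+1/4·(-0.015560)≈0.761459; next y=4/5·0.892503+1/4·0.761459≈0.904367
n=7: y≈0.904367, sp=1, e=sp−y≈0.095633; I≈2.297055, D=e−e_prev≈-0.011864; u=2·0.095633+1/4·2.297055+1/4·(-0.011864)≈0.762563; next y=4/5·0.904367+1/4·0.762563≈0.914135
n=8: y≈0.914135, sp=2, e=sp−y≈1.085865; I≈3.382920, D=e−e_prev≈0.990233; u=2·1.085865+1/4·3.382920+1/4·0.990233≈3.265019; next y=4/5·0.914135+1/4·3.265019≈1.547562
n=9: y≈1.547562, sp=2, e=sp−y≈0.452438; I≈3.835358, D=e−e_prev≈-0.633428; u=2·0.452438+1/4·3.835358+1/4·(-0.633428)≈1.705358; next y=4/5·1.547562+1/4·1.705358≈1.664389
n=10: y≈1.664389, sp=2, e=sp−y≈0.335611; I≈4.170968, D=e−e_prev≈-0.116827; u=2·0.335611+1/4·4.170968+1/4·(-0.116827)≈1.684757; next y=4/5·1.664389+1/4·1.684757≈1.752701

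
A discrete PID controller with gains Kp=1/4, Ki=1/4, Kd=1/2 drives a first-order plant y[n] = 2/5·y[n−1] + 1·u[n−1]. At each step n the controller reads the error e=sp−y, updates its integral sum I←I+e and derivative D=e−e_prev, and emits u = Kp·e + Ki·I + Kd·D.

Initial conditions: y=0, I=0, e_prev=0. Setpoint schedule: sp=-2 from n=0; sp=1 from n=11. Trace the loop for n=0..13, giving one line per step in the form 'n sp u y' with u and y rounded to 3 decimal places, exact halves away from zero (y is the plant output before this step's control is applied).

0 -2 -2.000 0.000
1 -2 0.500 -2.000
2 -2 -2.200 -0.300
3 -2 0.245 -2.320
4 -2 -2.322 -0.683
5 -2 0.079 -2.595
6 -2 -2.364 -0.959
7 -2 -0.017 -2.748
8 -2 -2.356 -1.116
9 -2 -0.075 -2.803
10 -2 -2.324 -1.196
11 1 2.885 -2.803
12 1 -3.034 1.764
13 1 3.150 -2.329

(exact arithmetic carried between steps; '≈' marks a value shown rounded to 6 d.p. or computed from one; I and e_prev carry over from the previous line; the table rounds u and y to 3 d.p., halves away from zero)
n=0: y=0, sp=-2, e=sp−y=-2; I=-2, D=e−e_prev=-2; u=1/4·(-2)+1/4·(-2)+1/2·(-2)=-2; next y=2/5·0+1·(-2)=-2
n=1: y=-2, sp=-2, e=sp−y=0; I=-2, D=e−e_prev=2; u=1/4·0+1/4·(-2)+1/2·2=0.5; next y=2/5·(-2)+1·0.5=-0.3
n=2: y=-0.3, sp=-2, e=sp−y=-1.7; I=-3.7, D=e−e_prev=-1.7; u=1/4·(-1.7)+1/4·(-3.7)+1/2·(-1.7)=-2.2; next y=2/5·(-0.3)+1·(-2.2)=-2.32
n=3: y=-2.32, sp=-2, e=sp−y=0.32; I=-3.38, D=e−e_prev=2.02; u=1/4·0.32+1/4·(-3.38)+1/2·2.02=0.245; next y=2/5·(-2.32)+1·0.245=-0.683
n=4: y=-0.683, sp=-2, e=sp−y=-1.317; I=-4.697, D=e−e_prev=-1.637; u=1/4·(-1.317)+1/4·(-4.697)+1/2·(-1.637)=-2.322; next y=2/5·(-0.683)+1·(-2.322)=-2.5952
n=5: y=-2.5952, sp=-2, e=sp−y=0.5952; I=-4.1018, D=e−e_prev=1.9122; u=1/4·0.5952+1/4·(-4.1018)+1/2·1.9122=0.07945; next y=2/5·(-2.5952)+1·0.07945=-0.95863
n=6: y=-0.95863, sp=-2, e=sp−y=-1.04137; I=-5.14317, D=e−e_prev=-1.63657; u=1/4·(-1.04137)+1/4·(-5.14317)+1/2·(-1.63657)=-2.36442; next y=2/5·(-0.95863)+1·(-2.36442)=-2.747872
n=7: y=-2.747872, sp=-2, e=sp−y=0.747872; I=-4.395298, D=e−e_prev=1.789242; u=1/4·0.747872+1/4·(-4.395298)+1/2·1.789242≈-0.017236; next y=2/5·(-2.747872)+1·(-0.017236)≈-1.116384
n=8: y≈-1.116384, sp=-2, e=sp−y≈-0.883616; I≈-5.278914, D=e−e_prev≈-1.631488; u=1/4·(-0.883616)+1/4·(-5.278914)+1/2·(-1.631488)≈-2.356376; next y=2/5·(-1.116384)+1·(-2.356376)≈-2.802930
n=9: y≈-2.802930, sp=-2, e=sp−y≈0.802930; I≈-4.475984, D=e−e_prev≈1.686546; u=1/4·0.802930+1/4·(-4.475984)+1/2·1.686546≈-0.074991; next y=2/5·(-2.802930)+1·(-0.074991)≈-1.196163
n=10: y≈-1.196163, sp=-2, e=sp−y≈-0.803837; I≈-5.279821, D=e−e_prev≈-1.606767; u=1/4·(-0.803837)+1/4·(-5.279821)+1/2·(-1.606767)≈-2.324298; next y=2/5·(-1.196163)+1·(-2.324298)≈-2.802763
n=11: y≈-2.802763, sp=1, e=sp−y≈3.802763; I≈-1.477058, D=e−e_prev≈4.606601; u=1/4·3.802763+1/4·(-1.477058)+1/2·4.606601≈2.884727; next y=2/5·(-2.802763)+1·2.884727≈1.763621
n=12: y≈1.763621, sp=1, e=sp−y≈-0.763621; I≈-2.240679, D=e−e_prev≈-4.566385; u=1/4·(-0.763621)+1/4·(-2.240679)+1/2·(-4.566385)≈-3.034268; next y=2/5·1.763621+1·(-3.034268)≈-2.328819
n=13: y≈-2.328819, sp=1, e=sp−y≈3.328819; I≈1.088140, D=e−e_prev≈4.092440; u=1/4·3.328819+1/4·1.088140+1/2·4.092440≈3.150460; next y=2/5·(-2.328819)+1·3.150460≈2.218932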